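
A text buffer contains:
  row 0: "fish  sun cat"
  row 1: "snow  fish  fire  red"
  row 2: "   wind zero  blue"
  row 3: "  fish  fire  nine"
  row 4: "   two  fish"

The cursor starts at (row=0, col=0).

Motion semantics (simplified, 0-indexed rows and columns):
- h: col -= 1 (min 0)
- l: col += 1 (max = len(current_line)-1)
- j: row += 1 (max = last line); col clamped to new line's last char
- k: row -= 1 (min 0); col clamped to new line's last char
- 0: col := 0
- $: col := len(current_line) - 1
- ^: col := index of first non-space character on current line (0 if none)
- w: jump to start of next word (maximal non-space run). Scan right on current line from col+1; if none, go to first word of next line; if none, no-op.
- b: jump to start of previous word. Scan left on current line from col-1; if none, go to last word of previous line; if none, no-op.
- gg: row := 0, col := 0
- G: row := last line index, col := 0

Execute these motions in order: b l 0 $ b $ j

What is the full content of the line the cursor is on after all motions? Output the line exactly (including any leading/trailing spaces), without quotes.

Answer: snow  fish  fire  red

Derivation:
After 1 (b): row=0 col=0 char='f'
After 2 (l): row=0 col=1 char='i'
After 3 (0): row=0 col=0 char='f'
After 4 ($): row=0 col=12 char='t'
After 5 (b): row=0 col=10 char='c'
After 6 ($): row=0 col=12 char='t'
After 7 (j): row=1 col=12 char='f'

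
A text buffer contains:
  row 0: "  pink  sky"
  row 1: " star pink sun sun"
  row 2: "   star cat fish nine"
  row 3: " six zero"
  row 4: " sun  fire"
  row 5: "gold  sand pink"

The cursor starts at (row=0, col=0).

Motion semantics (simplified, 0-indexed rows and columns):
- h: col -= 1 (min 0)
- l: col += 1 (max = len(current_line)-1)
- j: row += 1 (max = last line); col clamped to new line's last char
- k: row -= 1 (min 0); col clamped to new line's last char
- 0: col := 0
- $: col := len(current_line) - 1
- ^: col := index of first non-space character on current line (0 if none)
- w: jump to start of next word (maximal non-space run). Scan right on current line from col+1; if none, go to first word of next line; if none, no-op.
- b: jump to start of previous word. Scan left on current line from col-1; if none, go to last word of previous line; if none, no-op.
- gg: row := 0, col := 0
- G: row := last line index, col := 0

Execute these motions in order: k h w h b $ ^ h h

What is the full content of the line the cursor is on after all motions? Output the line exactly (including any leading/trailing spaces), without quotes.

After 1 (k): row=0 col=0 char='_'
After 2 (h): row=0 col=0 char='_'
After 3 (w): row=0 col=2 char='p'
After 4 (h): row=0 col=1 char='_'
After 5 (b): row=0 col=1 char='_'
After 6 ($): row=0 col=10 char='y'
After 7 (^): row=0 col=2 char='p'
After 8 (h): row=0 col=1 char='_'
After 9 (h): row=0 col=0 char='_'

Answer:   pink  sky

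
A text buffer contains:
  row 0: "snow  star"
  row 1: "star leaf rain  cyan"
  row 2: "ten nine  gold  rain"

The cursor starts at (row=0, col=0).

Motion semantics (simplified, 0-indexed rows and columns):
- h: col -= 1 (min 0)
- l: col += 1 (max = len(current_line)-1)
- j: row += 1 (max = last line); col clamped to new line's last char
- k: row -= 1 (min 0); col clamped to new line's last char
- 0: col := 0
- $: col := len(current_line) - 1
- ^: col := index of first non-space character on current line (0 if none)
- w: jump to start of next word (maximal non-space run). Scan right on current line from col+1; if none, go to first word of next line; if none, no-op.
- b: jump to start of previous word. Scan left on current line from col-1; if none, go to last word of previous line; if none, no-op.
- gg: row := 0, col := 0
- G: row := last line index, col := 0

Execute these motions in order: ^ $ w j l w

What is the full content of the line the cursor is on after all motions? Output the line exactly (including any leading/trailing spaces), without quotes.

After 1 (^): row=0 col=0 char='s'
After 2 ($): row=0 col=9 char='r'
After 3 (w): row=1 col=0 char='s'
After 4 (j): row=2 col=0 char='t'
After 5 (l): row=2 col=1 char='e'
After 6 (w): row=2 col=4 char='n'

Answer: ten nine  gold  rain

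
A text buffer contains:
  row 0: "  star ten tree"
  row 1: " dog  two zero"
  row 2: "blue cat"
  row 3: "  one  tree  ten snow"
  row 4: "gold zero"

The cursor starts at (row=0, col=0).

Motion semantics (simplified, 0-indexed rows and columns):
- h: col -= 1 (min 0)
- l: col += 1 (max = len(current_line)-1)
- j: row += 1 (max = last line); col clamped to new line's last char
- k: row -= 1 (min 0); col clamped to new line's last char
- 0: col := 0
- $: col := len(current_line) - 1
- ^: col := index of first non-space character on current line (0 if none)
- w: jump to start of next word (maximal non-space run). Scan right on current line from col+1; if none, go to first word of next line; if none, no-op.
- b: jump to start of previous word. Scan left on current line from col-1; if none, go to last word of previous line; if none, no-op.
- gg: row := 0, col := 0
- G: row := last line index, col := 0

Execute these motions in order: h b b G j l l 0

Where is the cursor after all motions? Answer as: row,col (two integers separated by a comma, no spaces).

After 1 (h): row=0 col=0 char='_'
After 2 (b): row=0 col=0 char='_'
After 3 (b): row=0 col=0 char='_'
After 4 (G): row=4 col=0 char='g'
After 5 (j): row=4 col=0 char='g'
After 6 (l): row=4 col=1 char='o'
After 7 (l): row=4 col=2 char='l'
After 8 (0): row=4 col=0 char='g'

Answer: 4,0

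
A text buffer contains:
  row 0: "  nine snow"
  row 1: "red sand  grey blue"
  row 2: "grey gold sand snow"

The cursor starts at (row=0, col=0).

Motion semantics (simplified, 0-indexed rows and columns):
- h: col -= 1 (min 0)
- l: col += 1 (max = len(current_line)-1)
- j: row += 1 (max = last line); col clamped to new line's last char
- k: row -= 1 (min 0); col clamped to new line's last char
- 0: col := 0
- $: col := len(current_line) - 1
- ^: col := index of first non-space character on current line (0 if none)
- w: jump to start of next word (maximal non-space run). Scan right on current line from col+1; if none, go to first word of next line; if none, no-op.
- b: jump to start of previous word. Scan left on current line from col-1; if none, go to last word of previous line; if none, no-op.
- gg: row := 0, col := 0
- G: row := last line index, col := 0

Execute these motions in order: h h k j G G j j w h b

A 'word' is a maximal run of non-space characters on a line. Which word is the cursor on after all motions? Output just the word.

After 1 (h): row=0 col=0 char='_'
After 2 (h): row=0 col=0 char='_'
After 3 (k): row=0 col=0 char='_'
After 4 (j): row=1 col=0 char='r'
After 5 (G): row=2 col=0 char='g'
After 6 (G): row=2 col=0 char='g'
After 7 (j): row=2 col=0 char='g'
After 8 (j): row=2 col=0 char='g'
After 9 (w): row=2 col=5 char='g'
After 10 (h): row=2 col=4 char='_'
After 11 (b): row=2 col=0 char='g'

Answer: grey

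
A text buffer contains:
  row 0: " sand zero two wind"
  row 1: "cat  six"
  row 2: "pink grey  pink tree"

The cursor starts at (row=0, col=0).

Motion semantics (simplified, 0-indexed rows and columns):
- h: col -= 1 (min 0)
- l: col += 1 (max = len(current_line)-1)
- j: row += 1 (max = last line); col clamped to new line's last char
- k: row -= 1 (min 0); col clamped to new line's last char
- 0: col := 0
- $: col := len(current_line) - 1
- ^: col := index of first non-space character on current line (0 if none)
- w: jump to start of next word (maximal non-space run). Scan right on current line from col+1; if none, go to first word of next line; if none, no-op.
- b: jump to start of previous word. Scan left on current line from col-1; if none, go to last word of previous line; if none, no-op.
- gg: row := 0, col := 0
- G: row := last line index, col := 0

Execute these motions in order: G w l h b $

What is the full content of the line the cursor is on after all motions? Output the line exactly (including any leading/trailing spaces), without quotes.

After 1 (G): row=2 col=0 char='p'
After 2 (w): row=2 col=5 char='g'
After 3 (l): row=2 col=6 char='r'
After 4 (h): row=2 col=5 char='g'
After 5 (b): row=2 col=0 char='p'
After 6 ($): row=2 col=19 char='e'

Answer: pink grey  pink tree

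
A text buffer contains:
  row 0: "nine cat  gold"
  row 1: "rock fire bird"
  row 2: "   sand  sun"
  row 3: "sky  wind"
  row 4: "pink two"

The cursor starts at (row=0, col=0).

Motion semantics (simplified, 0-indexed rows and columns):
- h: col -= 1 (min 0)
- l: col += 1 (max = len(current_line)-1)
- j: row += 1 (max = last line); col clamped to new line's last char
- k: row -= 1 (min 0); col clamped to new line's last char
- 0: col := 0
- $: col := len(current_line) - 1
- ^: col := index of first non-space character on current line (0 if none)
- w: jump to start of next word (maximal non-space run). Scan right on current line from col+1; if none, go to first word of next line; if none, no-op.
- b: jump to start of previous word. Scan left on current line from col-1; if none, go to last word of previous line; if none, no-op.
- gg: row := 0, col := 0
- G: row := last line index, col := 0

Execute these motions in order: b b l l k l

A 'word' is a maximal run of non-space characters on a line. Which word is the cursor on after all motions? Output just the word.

After 1 (b): row=0 col=0 char='n'
After 2 (b): row=0 col=0 char='n'
After 3 (l): row=0 col=1 char='i'
After 4 (l): row=0 col=2 char='n'
After 5 (k): row=0 col=2 char='n'
After 6 (l): row=0 col=3 char='e'

Answer: nine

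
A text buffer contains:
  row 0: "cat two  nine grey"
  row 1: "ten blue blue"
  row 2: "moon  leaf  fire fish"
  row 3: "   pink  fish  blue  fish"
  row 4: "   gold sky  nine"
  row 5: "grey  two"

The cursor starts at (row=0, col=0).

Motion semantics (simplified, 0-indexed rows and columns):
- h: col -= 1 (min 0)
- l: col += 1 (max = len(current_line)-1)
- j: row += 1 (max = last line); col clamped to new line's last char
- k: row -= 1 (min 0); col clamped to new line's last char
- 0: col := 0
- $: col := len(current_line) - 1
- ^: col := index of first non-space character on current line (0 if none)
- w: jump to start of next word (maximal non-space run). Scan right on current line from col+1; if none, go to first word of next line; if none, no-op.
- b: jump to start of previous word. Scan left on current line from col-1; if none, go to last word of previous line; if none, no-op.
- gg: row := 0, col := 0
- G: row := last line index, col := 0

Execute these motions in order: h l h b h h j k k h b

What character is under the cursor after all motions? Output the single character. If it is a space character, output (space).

Answer: c

Derivation:
After 1 (h): row=0 col=0 char='c'
After 2 (l): row=0 col=1 char='a'
After 3 (h): row=0 col=0 char='c'
After 4 (b): row=0 col=0 char='c'
After 5 (h): row=0 col=0 char='c'
After 6 (h): row=0 col=0 char='c'
After 7 (j): row=1 col=0 char='t'
After 8 (k): row=0 col=0 char='c'
After 9 (k): row=0 col=0 char='c'
After 10 (h): row=0 col=0 char='c'
After 11 (b): row=0 col=0 char='c'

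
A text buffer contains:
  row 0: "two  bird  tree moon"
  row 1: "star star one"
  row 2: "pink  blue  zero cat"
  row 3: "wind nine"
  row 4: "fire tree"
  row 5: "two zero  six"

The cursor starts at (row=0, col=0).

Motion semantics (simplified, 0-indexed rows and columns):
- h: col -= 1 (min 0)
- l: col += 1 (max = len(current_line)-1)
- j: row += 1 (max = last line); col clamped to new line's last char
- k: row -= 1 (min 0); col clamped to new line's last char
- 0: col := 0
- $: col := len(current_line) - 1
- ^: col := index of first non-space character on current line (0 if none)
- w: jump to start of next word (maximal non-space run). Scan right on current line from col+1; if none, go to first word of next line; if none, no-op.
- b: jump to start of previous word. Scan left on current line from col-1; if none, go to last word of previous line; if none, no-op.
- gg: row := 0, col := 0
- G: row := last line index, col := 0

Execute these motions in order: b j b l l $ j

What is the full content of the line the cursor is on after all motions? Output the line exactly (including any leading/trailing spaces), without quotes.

After 1 (b): row=0 col=0 char='t'
After 2 (j): row=1 col=0 char='s'
After 3 (b): row=0 col=16 char='m'
After 4 (l): row=0 col=17 char='o'
After 5 (l): row=0 col=18 char='o'
After 6 ($): row=0 col=19 char='n'
After 7 (j): row=1 col=12 char='e'

Answer: star star one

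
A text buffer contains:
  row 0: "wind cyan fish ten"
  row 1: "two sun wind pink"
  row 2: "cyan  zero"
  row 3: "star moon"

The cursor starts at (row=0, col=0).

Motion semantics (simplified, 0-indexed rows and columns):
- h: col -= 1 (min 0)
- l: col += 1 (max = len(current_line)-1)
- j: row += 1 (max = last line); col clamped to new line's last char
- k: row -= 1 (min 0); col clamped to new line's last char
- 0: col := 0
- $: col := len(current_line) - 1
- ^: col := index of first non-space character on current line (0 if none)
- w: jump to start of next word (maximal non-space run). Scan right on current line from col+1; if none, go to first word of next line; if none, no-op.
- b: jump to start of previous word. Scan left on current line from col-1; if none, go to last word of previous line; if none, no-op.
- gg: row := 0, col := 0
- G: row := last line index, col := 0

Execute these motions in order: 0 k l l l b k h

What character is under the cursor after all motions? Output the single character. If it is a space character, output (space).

After 1 (0): row=0 col=0 char='w'
After 2 (k): row=0 col=0 char='w'
After 3 (l): row=0 col=1 char='i'
After 4 (l): row=0 col=2 char='n'
After 5 (l): row=0 col=3 char='d'
After 6 (b): row=0 col=0 char='w'
After 7 (k): row=0 col=0 char='w'
After 8 (h): row=0 col=0 char='w'

Answer: w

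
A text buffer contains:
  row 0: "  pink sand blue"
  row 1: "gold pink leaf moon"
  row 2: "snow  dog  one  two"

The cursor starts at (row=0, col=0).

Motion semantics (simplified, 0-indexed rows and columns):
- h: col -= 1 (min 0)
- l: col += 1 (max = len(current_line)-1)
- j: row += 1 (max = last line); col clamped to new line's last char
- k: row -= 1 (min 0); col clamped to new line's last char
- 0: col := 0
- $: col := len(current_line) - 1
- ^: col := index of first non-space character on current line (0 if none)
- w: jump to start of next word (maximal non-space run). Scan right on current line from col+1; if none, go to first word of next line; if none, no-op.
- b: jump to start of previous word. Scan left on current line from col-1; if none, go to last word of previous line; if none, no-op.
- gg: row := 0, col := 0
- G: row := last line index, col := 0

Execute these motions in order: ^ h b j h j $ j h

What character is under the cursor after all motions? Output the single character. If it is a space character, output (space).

After 1 (^): row=0 col=2 char='p'
After 2 (h): row=0 col=1 char='_'
After 3 (b): row=0 col=1 char='_'
After 4 (j): row=1 col=1 char='o'
After 5 (h): row=1 col=0 char='g'
After 6 (j): row=2 col=0 char='s'
After 7 ($): row=2 col=18 char='o'
After 8 (j): row=2 col=18 char='o'
After 9 (h): row=2 col=17 char='w'

Answer: w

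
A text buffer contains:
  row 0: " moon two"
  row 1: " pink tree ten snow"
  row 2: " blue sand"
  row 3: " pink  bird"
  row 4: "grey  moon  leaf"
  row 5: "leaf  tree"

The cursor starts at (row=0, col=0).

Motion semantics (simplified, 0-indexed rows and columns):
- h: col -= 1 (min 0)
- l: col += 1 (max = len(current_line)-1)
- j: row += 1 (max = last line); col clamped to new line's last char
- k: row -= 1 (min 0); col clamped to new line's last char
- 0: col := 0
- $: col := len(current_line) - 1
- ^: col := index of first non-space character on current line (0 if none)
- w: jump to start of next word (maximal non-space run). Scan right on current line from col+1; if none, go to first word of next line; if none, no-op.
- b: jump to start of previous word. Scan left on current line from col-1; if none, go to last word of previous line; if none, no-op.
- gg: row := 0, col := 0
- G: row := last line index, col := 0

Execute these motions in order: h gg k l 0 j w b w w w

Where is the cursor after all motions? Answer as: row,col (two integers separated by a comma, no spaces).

Answer: 1,11

Derivation:
After 1 (h): row=0 col=0 char='_'
After 2 (gg): row=0 col=0 char='_'
After 3 (k): row=0 col=0 char='_'
After 4 (l): row=0 col=1 char='m'
After 5 (0): row=0 col=0 char='_'
After 6 (j): row=1 col=0 char='_'
After 7 (w): row=1 col=1 char='p'
After 8 (b): row=0 col=6 char='t'
After 9 (w): row=1 col=1 char='p'
After 10 (w): row=1 col=6 char='t'
After 11 (w): row=1 col=11 char='t'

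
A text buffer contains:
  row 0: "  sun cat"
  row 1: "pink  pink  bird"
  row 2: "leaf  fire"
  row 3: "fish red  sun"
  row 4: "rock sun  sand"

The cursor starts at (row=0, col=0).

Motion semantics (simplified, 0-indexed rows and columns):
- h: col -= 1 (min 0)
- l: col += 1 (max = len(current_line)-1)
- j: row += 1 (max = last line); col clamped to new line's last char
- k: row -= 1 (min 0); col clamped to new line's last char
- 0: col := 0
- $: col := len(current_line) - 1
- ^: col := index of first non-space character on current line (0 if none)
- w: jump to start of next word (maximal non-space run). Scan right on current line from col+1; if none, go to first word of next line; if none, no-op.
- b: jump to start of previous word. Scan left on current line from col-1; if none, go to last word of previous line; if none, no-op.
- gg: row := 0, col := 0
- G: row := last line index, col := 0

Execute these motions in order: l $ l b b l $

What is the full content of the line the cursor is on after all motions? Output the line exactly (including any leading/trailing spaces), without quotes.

After 1 (l): row=0 col=1 char='_'
After 2 ($): row=0 col=8 char='t'
After 3 (l): row=0 col=8 char='t'
After 4 (b): row=0 col=6 char='c'
After 5 (b): row=0 col=2 char='s'
After 6 (l): row=0 col=3 char='u'
After 7 ($): row=0 col=8 char='t'

Answer:   sun cat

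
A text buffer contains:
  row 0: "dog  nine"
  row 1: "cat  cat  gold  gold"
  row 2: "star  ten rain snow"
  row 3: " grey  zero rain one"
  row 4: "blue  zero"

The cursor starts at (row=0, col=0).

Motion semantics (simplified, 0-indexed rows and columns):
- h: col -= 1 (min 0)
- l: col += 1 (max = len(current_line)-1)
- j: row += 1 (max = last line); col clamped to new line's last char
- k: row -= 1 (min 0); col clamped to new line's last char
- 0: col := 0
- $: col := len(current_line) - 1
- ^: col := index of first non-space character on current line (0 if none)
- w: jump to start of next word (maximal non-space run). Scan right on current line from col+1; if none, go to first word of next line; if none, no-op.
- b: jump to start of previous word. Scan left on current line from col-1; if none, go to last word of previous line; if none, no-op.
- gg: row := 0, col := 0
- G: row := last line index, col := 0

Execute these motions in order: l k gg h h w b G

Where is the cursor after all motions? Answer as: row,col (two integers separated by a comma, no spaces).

After 1 (l): row=0 col=1 char='o'
After 2 (k): row=0 col=1 char='o'
After 3 (gg): row=0 col=0 char='d'
After 4 (h): row=0 col=0 char='d'
After 5 (h): row=0 col=0 char='d'
After 6 (w): row=0 col=5 char='n'
After 7 (b): row=0 col=0 char='d'
After 8 (G): row=4 col=0 char='b'

Answer: 4,0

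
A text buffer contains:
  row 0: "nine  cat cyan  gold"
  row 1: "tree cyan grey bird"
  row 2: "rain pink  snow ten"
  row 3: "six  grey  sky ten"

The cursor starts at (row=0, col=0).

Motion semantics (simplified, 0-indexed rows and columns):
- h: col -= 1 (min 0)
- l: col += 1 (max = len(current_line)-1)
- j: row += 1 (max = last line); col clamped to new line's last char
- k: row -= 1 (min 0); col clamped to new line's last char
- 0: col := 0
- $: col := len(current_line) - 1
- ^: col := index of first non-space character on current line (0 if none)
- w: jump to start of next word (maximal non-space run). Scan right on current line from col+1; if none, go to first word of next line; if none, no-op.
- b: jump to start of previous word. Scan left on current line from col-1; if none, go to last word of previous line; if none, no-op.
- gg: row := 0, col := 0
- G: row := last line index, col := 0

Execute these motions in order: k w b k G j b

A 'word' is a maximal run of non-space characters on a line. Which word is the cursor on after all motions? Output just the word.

Answer: ten

Derivation:
After 1 (k): row=0 col=0 char='n'
After 2 (w): row=0 col=6 char='c'
After 3 (b): row=0 col=0 char='n'
After 4 (k): row=0 col=0 char='n'
After 5 (G): row=3 col=0 char='s'
After 6 (j): row=3 col=0 char='s'
After 7 (b): row=2 col=16 char='t'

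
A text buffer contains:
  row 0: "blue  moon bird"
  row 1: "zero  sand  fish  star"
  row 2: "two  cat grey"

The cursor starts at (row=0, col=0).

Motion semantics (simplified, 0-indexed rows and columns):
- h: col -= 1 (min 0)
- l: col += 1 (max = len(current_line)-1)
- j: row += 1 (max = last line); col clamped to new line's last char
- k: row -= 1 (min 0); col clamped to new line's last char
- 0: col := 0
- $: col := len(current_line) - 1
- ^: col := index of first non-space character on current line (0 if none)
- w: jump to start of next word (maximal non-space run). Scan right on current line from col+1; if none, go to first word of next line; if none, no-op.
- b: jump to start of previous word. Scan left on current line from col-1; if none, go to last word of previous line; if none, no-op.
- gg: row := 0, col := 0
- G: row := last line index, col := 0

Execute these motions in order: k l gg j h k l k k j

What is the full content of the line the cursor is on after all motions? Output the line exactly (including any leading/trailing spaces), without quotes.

Answer: zero  sand  fish  star

Derivation:
After 1 (k): row=0 col=0 char='b'
After 2 (l): row=0 col=1 char='l'
After 3 (gg): row=0 col=0 char='b'
After 4 (j): row=1 col=0 char='z'
After 5 (h): row=1 col=0 char='z'
After 6 (k): row=0 col=0 char='b'
After 7 (l): row=0 col=1 char='l'
After 8 (k): row=0 col=1 char='l'
After 9 (k): row=0 col=1 char='l'
After 10 (j): row=1 col=1 char='e'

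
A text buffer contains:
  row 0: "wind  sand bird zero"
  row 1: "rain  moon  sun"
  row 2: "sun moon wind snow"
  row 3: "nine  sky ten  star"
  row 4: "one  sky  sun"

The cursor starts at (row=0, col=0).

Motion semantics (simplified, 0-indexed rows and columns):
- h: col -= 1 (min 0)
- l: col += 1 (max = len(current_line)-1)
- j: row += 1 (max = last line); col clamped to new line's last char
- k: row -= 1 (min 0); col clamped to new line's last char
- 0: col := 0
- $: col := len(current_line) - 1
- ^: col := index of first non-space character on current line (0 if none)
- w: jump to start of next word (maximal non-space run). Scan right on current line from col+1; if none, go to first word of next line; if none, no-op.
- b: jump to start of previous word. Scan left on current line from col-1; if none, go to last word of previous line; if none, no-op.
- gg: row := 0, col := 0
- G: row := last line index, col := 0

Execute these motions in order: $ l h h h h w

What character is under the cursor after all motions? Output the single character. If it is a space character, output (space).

After 1 ($): row=0 col=19 char='o'
After 2 (l): row=0 col=19 char='o'
After 3 (h): row=0 col=18 char='r'
After 4 (h): row=0 col=17 char='e'
After 5 (h): row=0 col=16 char='z'
After 6 (h): row=0 col=15 char='_'
After 7 (w): row=0 col=16 char='z'

Answer: z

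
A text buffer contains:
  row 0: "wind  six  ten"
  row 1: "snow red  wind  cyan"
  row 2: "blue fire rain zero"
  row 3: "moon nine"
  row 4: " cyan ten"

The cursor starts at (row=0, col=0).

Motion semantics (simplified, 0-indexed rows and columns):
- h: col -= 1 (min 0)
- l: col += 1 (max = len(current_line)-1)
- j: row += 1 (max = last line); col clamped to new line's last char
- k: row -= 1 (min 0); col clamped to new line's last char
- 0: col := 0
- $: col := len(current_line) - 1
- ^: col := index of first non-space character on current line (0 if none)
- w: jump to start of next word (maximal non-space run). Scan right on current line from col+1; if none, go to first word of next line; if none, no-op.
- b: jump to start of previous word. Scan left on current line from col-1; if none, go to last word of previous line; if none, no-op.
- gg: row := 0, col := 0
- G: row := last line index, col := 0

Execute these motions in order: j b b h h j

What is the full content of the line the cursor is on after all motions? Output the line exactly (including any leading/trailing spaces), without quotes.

After 1 (j): row=1 col=0 char='s'
After 2 (b): row=0 col=11 char='t'
After 3 (b): row=0 col=6 char='s'
After 4 (h): row=0 col=5 char='_'
After 5 (h): row=0 col=4 char='_'
After 6 (j): row=1 col=4 char='_'

Answer: snow red  wind  cyan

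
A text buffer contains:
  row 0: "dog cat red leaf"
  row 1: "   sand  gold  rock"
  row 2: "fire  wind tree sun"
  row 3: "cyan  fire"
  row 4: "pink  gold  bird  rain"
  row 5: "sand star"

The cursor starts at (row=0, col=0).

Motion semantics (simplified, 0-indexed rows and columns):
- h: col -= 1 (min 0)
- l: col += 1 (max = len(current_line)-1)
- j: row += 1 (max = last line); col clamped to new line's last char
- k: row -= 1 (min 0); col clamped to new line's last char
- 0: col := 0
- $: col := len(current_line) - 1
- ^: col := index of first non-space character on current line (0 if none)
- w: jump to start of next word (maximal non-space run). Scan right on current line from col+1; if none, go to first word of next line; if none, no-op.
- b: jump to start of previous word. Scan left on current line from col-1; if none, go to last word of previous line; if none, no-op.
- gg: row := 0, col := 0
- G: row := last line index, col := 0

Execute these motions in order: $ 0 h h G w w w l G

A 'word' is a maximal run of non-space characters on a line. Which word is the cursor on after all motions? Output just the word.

After 1 ($): row=0 col=15 char='f'
After 2 (0): row=0 col=0 char='d'
After 3 (h): row=0 col=0 char='d'
After 4 (h): row=0 col=0 char='d'
After 5 (G): row=5 col=0 char='s'
After 6 (w): row=5 col=5 char='s'
After 7 (w): row=5 col=5 char='s'
After 8 (w): row=5 col=5 char='s'
After 9 (l): row=5 col=6 char='t'
After 10 (G): row=5 col=0 char='s'

Answer: sand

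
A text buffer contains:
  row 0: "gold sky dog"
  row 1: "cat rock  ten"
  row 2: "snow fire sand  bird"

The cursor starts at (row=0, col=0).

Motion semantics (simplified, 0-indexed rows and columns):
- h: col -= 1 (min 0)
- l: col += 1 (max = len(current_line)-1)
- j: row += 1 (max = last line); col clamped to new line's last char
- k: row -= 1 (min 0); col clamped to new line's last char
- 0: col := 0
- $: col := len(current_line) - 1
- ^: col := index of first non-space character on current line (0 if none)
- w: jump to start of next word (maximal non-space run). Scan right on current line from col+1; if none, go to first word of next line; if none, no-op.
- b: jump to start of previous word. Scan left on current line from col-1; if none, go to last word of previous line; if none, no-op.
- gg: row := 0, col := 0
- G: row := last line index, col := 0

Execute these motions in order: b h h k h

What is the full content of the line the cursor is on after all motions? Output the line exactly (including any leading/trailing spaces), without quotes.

Answer: gold sky dog

Derivation:
After 1 (b): row=0 col=0 char='g'
After 2 (h): row=0 col=0 char='g'
After 3 (h): row=0 col=0 char='g'
After 4 (k): row=0 col=0 char='g'
After 5 (h): row=0 col=0 char='g'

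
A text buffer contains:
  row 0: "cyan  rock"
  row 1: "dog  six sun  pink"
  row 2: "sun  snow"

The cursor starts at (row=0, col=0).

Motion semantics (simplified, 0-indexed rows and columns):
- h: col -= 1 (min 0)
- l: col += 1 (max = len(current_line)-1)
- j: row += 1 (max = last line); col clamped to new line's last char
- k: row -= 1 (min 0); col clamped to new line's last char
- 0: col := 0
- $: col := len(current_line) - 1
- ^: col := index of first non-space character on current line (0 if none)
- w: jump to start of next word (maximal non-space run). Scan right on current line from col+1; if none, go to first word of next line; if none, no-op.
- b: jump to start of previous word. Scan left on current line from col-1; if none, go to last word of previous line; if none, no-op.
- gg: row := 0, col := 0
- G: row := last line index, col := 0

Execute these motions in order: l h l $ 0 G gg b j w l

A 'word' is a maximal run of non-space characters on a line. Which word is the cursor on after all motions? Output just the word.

Answer: six

Derivation:
After 1 (l): row=0 col=1 char='y'
After 2 (h): row=0 col=0 char='c'
After 3 (l): row=0 col=1 char='y'
After 4 ($): row=0 col=9 char='k'
After 5 (0): row=0 col=0 char='c'
After 6 (G): row=2 col=0 char='s'
After 7 (gg): row=0 col=0 char='c'
After 8 (b): row=0 col=0 char='c'
After 9 (j): row=1 col=0 char='d'
After 10 (w): row=1 col=5 char='s'
After 11 (l): row=1 col=6 char='i'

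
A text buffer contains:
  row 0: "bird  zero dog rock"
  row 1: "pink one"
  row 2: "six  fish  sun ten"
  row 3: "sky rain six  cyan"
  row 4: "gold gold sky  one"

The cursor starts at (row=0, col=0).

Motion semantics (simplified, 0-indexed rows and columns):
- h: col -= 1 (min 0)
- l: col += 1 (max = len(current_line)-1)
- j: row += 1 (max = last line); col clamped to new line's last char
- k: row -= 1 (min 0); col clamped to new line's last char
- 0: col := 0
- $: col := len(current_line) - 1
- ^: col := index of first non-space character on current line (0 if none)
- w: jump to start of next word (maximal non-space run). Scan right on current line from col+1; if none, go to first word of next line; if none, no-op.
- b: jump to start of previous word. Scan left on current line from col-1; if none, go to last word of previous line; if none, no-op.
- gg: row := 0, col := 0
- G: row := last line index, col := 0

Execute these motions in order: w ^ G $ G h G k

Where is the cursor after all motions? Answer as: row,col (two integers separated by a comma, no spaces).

Answer: 3,0

Derivation:
After 1 (w): row=0 col=6 char='z'
After 2 (^): row=0 col=0 char='b'
After 3 (G): row=4 col=0 char='g'
After 4 ($): row=4 col=17 char='e'
After 5 (G): row=4 col=0 char='g'
After 6 (h): row=4 col=0 char='g'
After 7 (G): row=4 col=0 char='g'
After 8 (k): row=3 col=0 char='s'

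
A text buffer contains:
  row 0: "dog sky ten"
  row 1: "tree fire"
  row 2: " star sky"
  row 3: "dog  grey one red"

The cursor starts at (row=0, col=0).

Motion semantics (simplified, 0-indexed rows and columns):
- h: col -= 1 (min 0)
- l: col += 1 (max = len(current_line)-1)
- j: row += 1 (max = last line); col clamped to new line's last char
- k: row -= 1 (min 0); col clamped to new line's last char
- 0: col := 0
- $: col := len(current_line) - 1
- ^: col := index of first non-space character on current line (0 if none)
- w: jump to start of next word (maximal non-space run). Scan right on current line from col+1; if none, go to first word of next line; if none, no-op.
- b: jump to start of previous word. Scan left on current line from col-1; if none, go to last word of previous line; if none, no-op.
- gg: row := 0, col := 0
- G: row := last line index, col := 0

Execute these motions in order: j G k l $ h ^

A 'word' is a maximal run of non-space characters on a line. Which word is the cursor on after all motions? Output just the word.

After 1 (j): row=1 col=0 char='t'
After 2 (G): row=3 col=0 char='d'
After 3 (k): row=2 col=0 char='_'
After 4 (l): row=2 col=1 char='s'
After 5 ($): row=2 col=8 char='y'
After 6 (h): row=2 col=7 char='k'
After 7 (^): row=2 col=1 char='s'

Answer: star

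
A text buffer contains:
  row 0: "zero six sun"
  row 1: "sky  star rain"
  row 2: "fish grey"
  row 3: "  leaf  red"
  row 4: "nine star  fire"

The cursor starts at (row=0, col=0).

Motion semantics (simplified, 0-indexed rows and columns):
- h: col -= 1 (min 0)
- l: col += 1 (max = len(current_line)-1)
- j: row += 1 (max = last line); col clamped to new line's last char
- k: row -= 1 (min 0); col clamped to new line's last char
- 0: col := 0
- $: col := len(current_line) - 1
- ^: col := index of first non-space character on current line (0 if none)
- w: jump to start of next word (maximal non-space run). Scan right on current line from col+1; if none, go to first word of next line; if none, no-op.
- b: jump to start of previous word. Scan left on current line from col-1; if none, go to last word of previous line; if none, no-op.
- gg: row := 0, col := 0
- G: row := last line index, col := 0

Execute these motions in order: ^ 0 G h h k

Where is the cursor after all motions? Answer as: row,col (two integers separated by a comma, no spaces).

After 1 (^): row=0 col=0 char='z'
After 2 (0): row=0 col=0 char='z'
After 3 (G): row=4 col=0 char='n'
After 4 (h): row=4 col=0 char='n'
After 5 (h): row=4 col=0 char='n'
After 6 (k): row=3 col=0 char='_'

Answer: 3,0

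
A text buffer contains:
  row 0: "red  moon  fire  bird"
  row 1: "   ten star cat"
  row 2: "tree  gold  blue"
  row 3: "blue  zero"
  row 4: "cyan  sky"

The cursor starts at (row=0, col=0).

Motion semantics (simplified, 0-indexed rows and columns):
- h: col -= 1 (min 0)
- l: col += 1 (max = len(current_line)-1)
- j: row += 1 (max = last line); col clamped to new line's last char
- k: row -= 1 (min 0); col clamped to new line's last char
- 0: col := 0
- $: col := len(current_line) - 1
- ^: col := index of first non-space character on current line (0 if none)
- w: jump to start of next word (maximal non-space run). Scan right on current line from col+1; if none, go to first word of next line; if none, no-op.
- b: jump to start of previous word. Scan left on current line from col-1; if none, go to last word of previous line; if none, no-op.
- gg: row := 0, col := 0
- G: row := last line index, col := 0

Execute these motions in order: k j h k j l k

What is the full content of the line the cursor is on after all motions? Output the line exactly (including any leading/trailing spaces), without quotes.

Answer: red  moon  fire  bird

Derivation:
After 1 (k): row=0 col=0 char='r'
After 2 (j): row=1 col=0 char='_'
After 3 (h): row=1 col=0 char='_'
After 4 (k): row=0 col=0 char='r'
After 5 (j): row=1 col=0 char='_'
After 6 (l): row=1 col=1 char='_'
After 7 (k): row=0 col=1 char='e'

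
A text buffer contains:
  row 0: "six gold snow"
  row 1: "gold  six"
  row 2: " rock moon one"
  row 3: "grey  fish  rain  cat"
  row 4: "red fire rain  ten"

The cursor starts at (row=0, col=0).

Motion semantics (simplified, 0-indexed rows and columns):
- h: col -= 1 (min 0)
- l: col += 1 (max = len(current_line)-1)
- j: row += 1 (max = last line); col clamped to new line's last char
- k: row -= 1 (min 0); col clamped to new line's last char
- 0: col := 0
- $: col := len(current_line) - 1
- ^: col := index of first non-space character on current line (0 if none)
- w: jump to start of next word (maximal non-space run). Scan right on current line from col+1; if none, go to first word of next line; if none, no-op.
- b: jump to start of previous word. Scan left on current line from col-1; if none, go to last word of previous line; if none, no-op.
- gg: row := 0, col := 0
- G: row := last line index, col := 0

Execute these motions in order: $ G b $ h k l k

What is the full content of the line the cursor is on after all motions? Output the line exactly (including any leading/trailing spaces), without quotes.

Answer: gold  six

Derivation:
After 1 ($): row=0 col=12 char='w'
After 2 (G): row=4 col=0 char='r'
After 3 (b): row=3 col=18 char='c'
After 4 ($): row=3 col=20 char='t'
After 5 (h): row=3 col=19 char='a'
After 6 (k): row=2 col=13 char='e'
After 7 (l): row=2 col=13 char='e'
After 8 (k): row=1 col=8 char='x'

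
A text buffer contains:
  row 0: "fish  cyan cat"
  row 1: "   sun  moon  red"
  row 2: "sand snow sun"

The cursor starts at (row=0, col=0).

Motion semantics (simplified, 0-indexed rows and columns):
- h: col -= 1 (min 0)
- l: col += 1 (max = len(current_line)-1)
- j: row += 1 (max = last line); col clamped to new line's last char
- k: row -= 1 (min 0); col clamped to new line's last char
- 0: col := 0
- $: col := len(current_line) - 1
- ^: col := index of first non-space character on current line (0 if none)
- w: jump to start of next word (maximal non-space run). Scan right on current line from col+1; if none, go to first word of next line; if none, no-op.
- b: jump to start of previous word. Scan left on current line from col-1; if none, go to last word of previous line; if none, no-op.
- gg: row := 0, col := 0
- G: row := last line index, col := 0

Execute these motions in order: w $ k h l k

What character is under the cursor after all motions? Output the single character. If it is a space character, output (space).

Answer: t

Derivation:
After 1 (w): row=0 col=6 char='c'
After 2 ($): row=0 col=13 char='t'
After 3 (k): row=0 col=13 char='t'
After 4 (h): row=0 col=12 char='a'
After 5 (l): row=0 col=13 char='t'
After 6 (k): row=0 col=13 char='t'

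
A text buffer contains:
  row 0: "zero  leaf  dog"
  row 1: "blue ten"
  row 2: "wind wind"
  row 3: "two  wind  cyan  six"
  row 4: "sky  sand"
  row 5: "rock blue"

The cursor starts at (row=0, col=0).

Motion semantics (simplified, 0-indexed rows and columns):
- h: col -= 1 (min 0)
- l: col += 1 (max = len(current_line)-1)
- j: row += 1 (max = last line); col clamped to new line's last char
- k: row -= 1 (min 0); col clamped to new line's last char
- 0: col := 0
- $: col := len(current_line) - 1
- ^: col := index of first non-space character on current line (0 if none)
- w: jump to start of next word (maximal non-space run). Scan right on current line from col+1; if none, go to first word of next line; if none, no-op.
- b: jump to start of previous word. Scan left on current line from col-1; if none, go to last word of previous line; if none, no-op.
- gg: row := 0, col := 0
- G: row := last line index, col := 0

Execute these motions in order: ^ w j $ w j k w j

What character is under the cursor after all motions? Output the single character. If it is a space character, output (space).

After 1 (^): row=0 col=0 char='z'
After 2 (w): row=0 col=6 char='l'
After 3 (j): row=1 col=6 char='e'
After 4 ($): row=1 col=7 char='n'
After 5 (w): row=2 col=0 char='w'
After 6 (j): row=3 col=0 char='t'
After 7 (k): row=2 col=0 char='w'
After 8 (w): row=2 col=5 char='w'
After 9 (j): row=3 col=5 char='w'

Answer: w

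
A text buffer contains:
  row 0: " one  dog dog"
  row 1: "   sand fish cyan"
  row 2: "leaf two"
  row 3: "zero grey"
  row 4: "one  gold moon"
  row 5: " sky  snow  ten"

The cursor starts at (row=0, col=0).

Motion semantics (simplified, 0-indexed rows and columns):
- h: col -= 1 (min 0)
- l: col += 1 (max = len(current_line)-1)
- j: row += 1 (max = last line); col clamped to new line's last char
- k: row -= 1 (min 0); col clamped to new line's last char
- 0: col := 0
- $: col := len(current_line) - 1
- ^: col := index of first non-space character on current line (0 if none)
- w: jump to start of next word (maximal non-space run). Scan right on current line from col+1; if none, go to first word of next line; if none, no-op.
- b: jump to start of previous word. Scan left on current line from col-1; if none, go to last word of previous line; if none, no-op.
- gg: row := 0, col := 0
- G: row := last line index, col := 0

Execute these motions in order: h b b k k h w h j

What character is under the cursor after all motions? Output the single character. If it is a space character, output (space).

Answer: (space)

Derivation:
After 1 (h): row=0 col=0 char='_'
After 2 (b): row=0 col=0 char='_'
After 3 (b): row=0 col=0 char='_'
After 4 (k): row=0 col=0 char='_'
After 5 (k): row=0 col=0 char='_'
After 6 (h): row=0 col=0 char='_'
After 7 (w): row=0 col=1 char='o'
After 8 (h): row=0 col=0 char='_'
After 9 (j): row=1 col=0 char='_'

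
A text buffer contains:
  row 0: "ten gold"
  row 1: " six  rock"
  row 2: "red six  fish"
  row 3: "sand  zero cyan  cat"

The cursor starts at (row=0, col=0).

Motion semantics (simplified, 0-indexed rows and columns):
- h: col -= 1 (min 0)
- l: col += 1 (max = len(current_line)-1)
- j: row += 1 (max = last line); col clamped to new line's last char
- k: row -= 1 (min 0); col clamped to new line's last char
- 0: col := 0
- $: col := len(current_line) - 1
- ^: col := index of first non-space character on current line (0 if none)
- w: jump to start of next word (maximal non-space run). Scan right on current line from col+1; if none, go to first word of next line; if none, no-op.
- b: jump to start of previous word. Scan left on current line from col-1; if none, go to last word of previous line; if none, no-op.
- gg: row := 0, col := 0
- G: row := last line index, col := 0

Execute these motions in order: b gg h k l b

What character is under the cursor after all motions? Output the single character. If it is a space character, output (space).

Answer: t

Derivation:
After 1 (b): row=0 col=0 char='t'
After 2 (gg): row=0 col=0 char='t'
After 3 (h): row=0 col=0 char='t'
After 4 (k): row=0 col=0 char='t'
After 5 (l): row=0 col=1 char='e'
After 6 (b): row=0 col=0 char='t'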